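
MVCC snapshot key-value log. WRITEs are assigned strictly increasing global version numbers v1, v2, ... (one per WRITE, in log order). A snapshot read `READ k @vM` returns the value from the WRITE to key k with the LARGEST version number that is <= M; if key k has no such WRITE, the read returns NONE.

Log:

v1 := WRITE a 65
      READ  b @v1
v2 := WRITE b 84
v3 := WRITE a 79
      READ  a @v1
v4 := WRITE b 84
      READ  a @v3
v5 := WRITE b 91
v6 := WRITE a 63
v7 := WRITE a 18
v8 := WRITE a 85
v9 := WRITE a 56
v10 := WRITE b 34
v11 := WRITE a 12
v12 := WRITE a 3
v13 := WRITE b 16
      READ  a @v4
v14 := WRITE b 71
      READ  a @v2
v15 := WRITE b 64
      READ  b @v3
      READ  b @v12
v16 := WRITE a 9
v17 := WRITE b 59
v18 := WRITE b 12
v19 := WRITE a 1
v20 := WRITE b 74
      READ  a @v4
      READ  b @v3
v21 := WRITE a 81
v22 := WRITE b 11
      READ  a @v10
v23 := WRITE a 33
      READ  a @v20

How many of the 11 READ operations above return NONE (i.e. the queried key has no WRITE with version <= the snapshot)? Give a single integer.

Answer: 1

Derivation:
v1: WRITE a=65  (a history now [(1, 65)])
READ b @v1: history=[] -> no version <= 1 -> NONE
v2: WRITE b=84  (b history now [(2, 84)])
v3: WRITE a=79  (a history now [(1, 65), (3, 79)])
READ a @v1: history=[(1, 65), (3, 79)] -> pick v1 -> 65
v4: WRITE b=84  (b history now [(2, 84), (4, 84)])
READ a @v3: history=[(1, 65), (3, 79)] -> pick v3 -> 79
v5: WRITE b=91  (b history now [(2, 84), (4, 84), (5, 91)])
v6: WRITE a=63  (a history now [(1, 65), (3, 79), (6, 63)])
v7: WRITE a=18  (a history now [(1, 65), (3, 79), (6, 63), (7, 18)])
v8: WRITE a=85  (a history now [(1, 65), (3, 79), (6, 63), (7, 18), (8, 85)])
v9: WRITE a=56  (a history now [(1, 65), (3, 79), (6, 63), (7, 18), (8, 85), (9, 56)])
v10: WRITE b=34  (b history now [(2, 84), (4, 84), (5, 91), (10, 34)])
v11: WRITE a=12  (a history now [(1, 65), (3, 79), (6, 63), (7, 18), (8, 85), (9, 56), (11, 12)])
v12: WRITE a=3  (a history now [(1, 65), (3, 79), (6, 63), (7, 18), (8, 85), (9, 56), (11, 12), (12, 3)])
v13: WRITE b=16  (b history now [(2, 84), (4, 84), (5, 91), (10, 34), (13, 16)])
READ a @v4: history=[(1, 65), (3, 79), (6, 63), (7, 18), (8, 85), (9, 56), (11, 12), (12, 3)] -> pick v3 -> 79
v14: WRITE b=71  (b history now [(2, 84), (4, 84), (5, 91), (10, 34), (13, 16), (14, 71)])
READ a @v2: history=[(1, 65), (3, 79), (6, 63), (7, 18), (8, 85), (9, 56), (11, 12), (12, 3)] -> pick v1 -> 65
v15: WRITE b=64  (b history now [(2, 84), (4, 84), (5, 91), (10, 34), (13, 16), (14, 71), (15, 64)])
READ b @v3: history=[(2, 84), (4, 84), (5, 91), (10, 34), (13, 16), (14, 71), (15, 64)] -> pick v2 -> 84
READ b @v12: history=[(2, 84), (4, 84), (5, 91), (10, 34), (13, 16), (14, 71), (15, 64)] -> pick v10 -> 34
v16: WRITE a=9  (a history now [(1, 65), (3, 79), (6, 63), (7, 18), (8, 85), (9, 56), (11, 12), (12, 3), (16, 9)])
v17: WRITE b=59  (b history now [(2, 84), (4, 84), (5, 91), (10, 34), (13, 16), (14, 71), (15, 64), (17, 59)])
v18: WRITE b=12  (b history now [(2, 84), (4, 84), (5, 91), (10, 34), (13, 16), (14, 71), (15, 64), (17, 59), (18, 12)])
v19: WRITE a=1  (a history now [(1, 65), (3, 79), (6, 63), (7, 18), (8, 85), (9, 56), (11, 12), (12, 3), (16, 9), (19, 1)])
v20: WRITE b=74  (b history now [(2, 84), (4, 84), (5, 91), (10, 34), (13, 16), (14, 71), (15, 64), (17, 59), (18, 12), (20, 74)])
READ a @v4: history=[(1, 65), (3, 79), (6, 63), (7, 18), (8, 85), (9, 56), (11, 12), (12, 3), (16, 9), (19, 1)] -> pick v3 -> 79
READ b @v3: history=[(2, 84), (4, 84), (5, 91), (10, 34), (13, 16), (14, 71), (15, 64), (17, 59), (18, 12), (20, 74)] -> pick v2 -> 84
v21: WRITE a=81  (a history now [(1, 65), (3, 79), (6, 63), (7, 18), (8, 85), (9, 56), (11, 12), (12, 3), (16, 9), (19, 1), (21, 81)])
v22: WRITE b=11  (b history now [(2, 84), (4, 84), (5, 91), (10, 34), (13, 16), (14, 71), (15, 64), (17, 59), (18, 12), (20, 74), (22, 11)])
READ a @v10: history=[(1, 65), (3, 79), (6, 63), (7, 18), (8, 85), (9, 56), (11, 12), (12, 3), (16, 9), (19, 1), (21, 81)] -> pick v9 -> 56
v23: WRITE a=33  (a history now [(1, 65), (3, 79), (6, 63), (7, 18), (8, 85), (9, 56), (11, 12), (12, 3), (16, 9), (19, 1), (21, 81), (23, 33)])
READ a @v20: history=[(1, 65), (3, 79), (6, 63), (7, 18), (8, 85), (9, 56), (11, 12), (12, 3), (16, 9), (19, 1), (21, 81), (23, 33)] -> pick v19 -> 1
Read results in order: ['NONE', '65', '79', '79', '65', '84', '34', '79', '84', '56', '1']
NONE count = 1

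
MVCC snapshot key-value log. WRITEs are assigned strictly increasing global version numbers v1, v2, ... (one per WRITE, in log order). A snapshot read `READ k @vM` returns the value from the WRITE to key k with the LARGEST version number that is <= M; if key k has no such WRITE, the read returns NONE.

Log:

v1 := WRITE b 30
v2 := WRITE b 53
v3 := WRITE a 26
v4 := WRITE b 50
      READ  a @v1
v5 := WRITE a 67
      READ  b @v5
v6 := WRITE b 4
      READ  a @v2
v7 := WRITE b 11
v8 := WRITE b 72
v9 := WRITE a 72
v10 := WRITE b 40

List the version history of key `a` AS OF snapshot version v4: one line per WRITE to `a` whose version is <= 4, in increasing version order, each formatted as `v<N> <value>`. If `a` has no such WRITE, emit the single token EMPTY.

Answer: v3 26

Derivation:
Scan writes for key=a with version <= 4:
  v1 WRITE b 30 -> skip
  v2 WRITE b 53 -> skip
  v3 WRITE a 26 -> keep
  v4 WRITE b 50 -> skip
  v5 WRITE a 67 -> drop (> snap)
  v6 WRITE b 4 -> skip
  v7 WRITE b 11 -> skip
  v8 WRITE b 72 -> skip
  v9 WRITE a 72 -> drop (> snap)
  v10 WRITE b 40 -> skip
Collected: [(3, 26)]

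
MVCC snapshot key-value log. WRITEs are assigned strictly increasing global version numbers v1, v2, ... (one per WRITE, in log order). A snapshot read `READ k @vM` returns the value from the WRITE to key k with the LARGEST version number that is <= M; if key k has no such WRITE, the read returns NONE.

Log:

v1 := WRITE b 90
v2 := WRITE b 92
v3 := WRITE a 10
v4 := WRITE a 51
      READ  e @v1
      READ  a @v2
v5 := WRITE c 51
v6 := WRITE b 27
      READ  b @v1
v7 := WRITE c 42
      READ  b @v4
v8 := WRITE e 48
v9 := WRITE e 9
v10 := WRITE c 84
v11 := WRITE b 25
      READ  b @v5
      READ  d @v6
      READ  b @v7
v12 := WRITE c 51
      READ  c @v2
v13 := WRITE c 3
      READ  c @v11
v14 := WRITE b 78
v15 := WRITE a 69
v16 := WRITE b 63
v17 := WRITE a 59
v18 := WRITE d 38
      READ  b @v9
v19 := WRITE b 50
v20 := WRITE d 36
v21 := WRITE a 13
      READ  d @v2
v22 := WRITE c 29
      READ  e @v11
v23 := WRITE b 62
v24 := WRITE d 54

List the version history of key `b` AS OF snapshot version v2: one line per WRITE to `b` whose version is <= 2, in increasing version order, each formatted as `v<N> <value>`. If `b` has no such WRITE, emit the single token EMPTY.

Answer: v1 90
v2 92

Derivation:
Scan writes for key=b with version <= 2:
  v1 WRITE b 90 -> keep
  v2 WRITE b 92 -> keep
  v3 WRITE a 10 -> skip
  v4 WRITE a 51 -> skip
  v5 WRITE c 51 -> skip
  v6 WRITE b 27 -> drop (> snap)
  v7 WRITE c 42 -> skip
  v8 WRITE e 48 -> skip
  v9 WRITE e 9 -> skip
  v10 WRITE c 84 -> skip
  v11 WRITE b 25 -> drop (> snap)
  v12 WRITE c 51 -> skip
  v13 WRITE c 3 -> skip
  v14 WRITE b 78 -> drop (> snap)
  v15 WRITE a 69 -> skip
  v16 WRITE b 63 -> drop (> snap)
  v17 WRITE a 59 -> skip
  v18 WRITE d 38 -> skip
  v19 WRITE b 50 -> drop (> snap)
  v20 WRITE d 36 -> skip
  v21 WRITE a 13 -> skip
  v22 WRITE c 29 -> skip
  v23 WRITE b 62 -> drop (> snap)
  v24 WRITE d 54 -> skip
Collected: [(1, 90), (2, 92)]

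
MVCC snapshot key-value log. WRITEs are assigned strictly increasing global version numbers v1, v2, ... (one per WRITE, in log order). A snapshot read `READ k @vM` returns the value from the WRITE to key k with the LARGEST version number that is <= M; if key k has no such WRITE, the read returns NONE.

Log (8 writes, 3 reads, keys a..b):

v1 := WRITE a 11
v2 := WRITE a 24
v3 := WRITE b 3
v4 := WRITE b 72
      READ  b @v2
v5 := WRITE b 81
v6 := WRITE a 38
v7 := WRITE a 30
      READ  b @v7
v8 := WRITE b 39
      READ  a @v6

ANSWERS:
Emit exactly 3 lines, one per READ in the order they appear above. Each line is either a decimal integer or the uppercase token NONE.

Answer: NONE
81
38

Derivation:
v1: WRITE a=11  (a history now [(1, 11)])
v2: WRITE a=24  (a history now [(1, 11), (2, 24)])
v3: WRITE b=3  (b history now [(3, 3)])
v4: WRITE b=72  (b history now [(3, 3), (4, 72)])
READ b @v2: history=[(3, 3), (4, 72)] -> no version <= 2 -> NONE
v5: WRITE b=81  (b history now [(3, 3), (4, 72), (5, 81)])
v6: WRITE a=38  (a history now [(1, 11), (2, 24), (6, 38)])
v7: WRITE a=30  (a history now [(1, 11), (2, 24), (6, 38), (7, 30)])
READ b @v7: history=[(3, 3), (4, 72), (5, 81)] -> pick v5 -> 81
v8: WRITE b=39  (b history now [(3, 3), (4, 72), (5, 81), (8, 39)])
READ a @v6: history=[(1, 11), (2, 24), (6, 38), (7, 30)] -> pick v6 -> 38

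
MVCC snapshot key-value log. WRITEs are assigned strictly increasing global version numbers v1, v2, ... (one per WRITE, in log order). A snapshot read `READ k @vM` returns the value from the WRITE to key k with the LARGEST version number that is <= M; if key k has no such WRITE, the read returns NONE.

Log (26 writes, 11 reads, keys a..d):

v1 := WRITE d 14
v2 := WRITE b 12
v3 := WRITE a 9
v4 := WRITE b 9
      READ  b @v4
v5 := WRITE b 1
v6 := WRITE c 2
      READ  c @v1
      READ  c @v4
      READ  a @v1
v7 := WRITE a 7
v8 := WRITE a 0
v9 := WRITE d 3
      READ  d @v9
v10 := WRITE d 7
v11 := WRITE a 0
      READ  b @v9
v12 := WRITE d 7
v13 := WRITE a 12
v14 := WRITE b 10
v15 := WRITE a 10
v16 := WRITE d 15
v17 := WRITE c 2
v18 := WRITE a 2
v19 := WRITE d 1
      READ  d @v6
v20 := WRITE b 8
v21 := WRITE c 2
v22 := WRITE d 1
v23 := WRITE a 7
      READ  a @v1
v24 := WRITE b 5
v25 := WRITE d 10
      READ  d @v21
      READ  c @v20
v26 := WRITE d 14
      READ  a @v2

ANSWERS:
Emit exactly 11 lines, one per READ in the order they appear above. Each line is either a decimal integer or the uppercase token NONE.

Answer: 9
NONE
NONE
NONE
3
1
14
NONE
1
2
NONE

Derivation:
v1: WRITE d=14  (d history now [(1, 14)])
v2: WRITE b=12  (b history now [(2, 12)])
v3: WRITE a=9  (a history now [(3, 9)])
v4: WRITE b=9  (b history now [(2, 12), (4, 9)])
READ b @v4: history=[(2, 12), (4, 9)] -> pick v4 -> 9
v5: WRITE b=1  (b history now [(2, 12), (4, 9), (5, 1)])
v6: WRITE c=2  (c history now [(6, 2)])
READ c @v1: history=[(6, 2)] -> no version <= 1 -> NONE
READ c @v4: history=[(6, 2)] -> no version <= 4 -> NONE
READ a @v1: history=[(3, 9)] -> no version <= 1 -> NONE
v7: WRITE a=7  (a history now [(3, 9), (7, 7)])
v8: WRITE a=0  (a history now [(3, 9), (7, 7), (8, 0)])
v9: WRITE d=3  (d history now [(1, 14), (9, 3)])
READ d @v9: history=[(1, 14), (9, 3)] -> pick v9 -> 3
v10: WRITE d=7  (d history now [(1, 14), (9, 3), (10, 7)])
v11: WRITE a=0  (a history now [(3, 9), (7, 7), (8, 0), (11, 0)])
READ b @v9: history=[(2, 12), (4, 9), (5, 1)] -> pick v5 -> 1
v12: WRITE d=7  (d history now [(1, 14), (9, 3), (10, 7), (12, 7)])
v13: WRITE a=12  (a history now [(3, 9), (7, 7), (8, 0), (11, 0), (13, 12)])
v14: WRITE b=10  (b history now [(2, 12), (4, 9), (5, 1), (14, 10)])
v15: WRITE a=10  (a history now [(3, 9), (7, 7), (8, 0), (11, 0), (13, 12), (15, 10)])
v16: WRITE d=15  (d history now [(1, 14), (9, 3), (10, 7), (12, 7), (16, 15)])
v17: WRITE c=2  (c history now [(6, 2), (17, 2)])
v18: WRITE a=2  (a history now [(3, 9), (7, 7), (8, 0), (11, 0), (13, 12), (15, 10), (18, 2)])
v19: WRITE d=1  (d history now [(1, 14), (9, 3), (10, 7), (12, 7), (16, 15), (19, 1)])
READ d @v6: history=[(1, 14), (9, 3), (10, 7), (12, 7), (16, 15), (19, 1)] -> pick v1 -> 14
v20: WRITE b=8  (b history now [(2, 12), (4, 9), (5, 1), (14, 10), (20, 8)])
v21: WRITE c=2  (c history now [(6, 2), (17, 2), (21, 2)])
v22: WRITE d=1  (d history now [(1, 14), (9, 3), (10, 7), (12, 7), (16, 15), (19, 1), (22, 1)])
v23: WRITE a=7  (a history now [(3, 9), (7, 7), (8, 0), (11, 0), (13, 12), (15, 10), (18, 2), (23, 7)])
READ a @v1: history=[(3, 9), (7, 7), (8, 0), (11, 0), (13, 12), (15, 10), (18, 2), (23, 7)] -> no version <= 1 -> NONE
v24: WRITE b=5  (b history now [(2, 12), (4, 9), (5, 1), (14, 10), (20, 8), (24, 5)])
v25: WRITE d=10  (d history now [(1, 14), (9, 3), (10, 7), (12, 7), (16, 15), (19, 1), (22, 1), (25, 10)])
READ d @v21: history=[(1, 14), (9, 3), (10, 7), (12, 7), (16, 15), (19, 1), (22, 1), (25, 10)] -> pick v19 -> 1
READ c @v20: history=[(6, 2), (17, 2), (21, 2)] -> pick v17 -> 2
v26: WRITE d=14  (d history now [(1, 14), (9, 3), (10, 7), (12, 7), (16, 15), (19, 1), (22, 1), (25, 10), (26, 14)])
READ a @v2: history=[(3, 9), (7, 7), (8, 0), (11, 0), (13, 12), (15, 10), (18, 2), (23, 7)] -> no version <= 2 -> NONE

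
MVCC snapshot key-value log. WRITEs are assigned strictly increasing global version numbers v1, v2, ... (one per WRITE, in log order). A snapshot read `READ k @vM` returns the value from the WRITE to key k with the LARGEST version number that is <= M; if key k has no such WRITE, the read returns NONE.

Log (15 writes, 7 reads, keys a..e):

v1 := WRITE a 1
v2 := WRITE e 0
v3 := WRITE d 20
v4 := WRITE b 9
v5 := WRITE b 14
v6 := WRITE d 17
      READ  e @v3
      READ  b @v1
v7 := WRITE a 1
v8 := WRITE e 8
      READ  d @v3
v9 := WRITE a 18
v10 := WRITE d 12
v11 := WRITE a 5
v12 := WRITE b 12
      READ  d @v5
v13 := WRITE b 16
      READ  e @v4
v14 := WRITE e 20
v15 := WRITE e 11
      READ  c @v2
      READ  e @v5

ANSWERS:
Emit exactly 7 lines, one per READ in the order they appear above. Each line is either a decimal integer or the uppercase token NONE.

v1: WRITE a=1  (a history now [(1, 1)])
v2: WRITE e=0  (e history now [(2, 0)])
v3: WRITE d=20  (d history now [(3, 20)])
v4: WRITE b=9  (b history now [(4, 9)])
v5: WRITE b=14  (b history now [(4, 9), (5, 14)])
v6: WRITE d=17  (d history now [(3, 20), (6, 17)])
READ e @v3: history=[(2, 0)] -> pick v2 -> 0
READ b @v1: history=[(4, 9), (5, 14)] -> no version <= 1 -> NONE
v7: WRITE a=1  (a history now [(1, 1), (7, 1)])
v8: WRITE e=8  (e history now [(2, 0), (8, 8)])
READ d @v3: history=[(3, 20), (6, 17)] -> pick v3 -> 20
v9: WRITE a=18  (a history now [(1, 1), (7, 1), (9, 18)])
v10: WRITE d=12  (d history now [(3, 20), (6, 17), (10, 12)])
v11: WRITE a=5  (a history now [(1, 1), (7, 1), (9, 18), (11, 5)])
v12: WRITE b=12  (b history now [(4, 9), (5, 14), (12, 12)])
READ d @v5: history=[(3, 20), (6, 17), (10, 12)] -> pick v3 -> 20
v13: WRITE b=16  (b history now [(4, 9), (5, 14), (12, 12), (13, 16)])
READ e @v4: history=[(2, 0), (8, 8)] -> pick v2 -> 0
v14: WRITE e=20  (e history now [(2, 0), (8, 8), (14, 20)])
v15: WRITE e=11  (e history now [(2, 0), (8, 8), (14, 20), (15, 11)])
READ c @v2: history=[] -> no version <= 2 -> NONE
READ e @v5: history=[(2, 0), (8, 8), (14, 20), (15, 11)] -> pick v2 -> 0

Answer: 0
NONE
20
20
0
NONE
0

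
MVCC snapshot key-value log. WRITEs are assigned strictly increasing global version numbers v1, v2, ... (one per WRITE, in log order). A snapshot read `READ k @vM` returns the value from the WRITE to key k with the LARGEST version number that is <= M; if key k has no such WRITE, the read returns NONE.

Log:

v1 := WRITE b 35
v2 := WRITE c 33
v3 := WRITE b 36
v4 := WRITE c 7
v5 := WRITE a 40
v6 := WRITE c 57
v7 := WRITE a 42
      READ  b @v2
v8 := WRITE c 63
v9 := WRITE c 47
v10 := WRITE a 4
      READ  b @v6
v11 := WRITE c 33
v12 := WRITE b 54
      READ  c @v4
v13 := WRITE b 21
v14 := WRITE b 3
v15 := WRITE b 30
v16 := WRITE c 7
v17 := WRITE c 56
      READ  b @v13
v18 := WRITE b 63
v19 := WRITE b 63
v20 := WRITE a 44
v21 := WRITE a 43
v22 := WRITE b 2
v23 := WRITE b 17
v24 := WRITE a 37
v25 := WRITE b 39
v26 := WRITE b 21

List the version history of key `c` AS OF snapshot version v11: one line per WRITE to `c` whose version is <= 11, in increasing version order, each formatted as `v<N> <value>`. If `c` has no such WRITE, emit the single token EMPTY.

Scan writes for key=c with version <= 11:
  v1 WRITE b 35 -> skip
  v2 WRITE c 33 -> keep
  v3 WRITE b 36 -> skip
  v4 WRITE c 7 -> keep
  v5 WRITE a 40 -> skip
  v6 WRITE c 57 -> keep
  v7 WRITE a 42 -> skip
  v8 WRITE c 63 -> keep
  v9 WRITE c 47 -> keep
  v10 WRITE a 4 -> skip
  v11 WRITE c 33 -> keep
  v12 WRITE b 54 -> skip
  v13 WRITE b 21 -> skip
  v14 WRITE b 3 -> skip
  v15 WRITE b 30 -> skip
  v16 WRITE c 7 -> drop (> snap)
  v17 WRITE c 56 -> drop (> snap)
  v18 WRITE b 63 -> skip
  v19 WRITE b 63 -> skip
  v20 WRITE a 44 -> skip
  v21 WRITE a 43 -> skip
  v22 WRITE b 2 -> skip
  v23 WRITE b 17 -> skip
  v24 WRITE a 37 -> skip
  v25 WRITE b 39 -> skip
  v26 WRITE b 21 -> skip
Collected: [(2, 33), (4, 7), (6, 57), (8, 63), (9, 47), (11, 33)]

Answer: v2 33
v4 7
v6 57
v8 63
v9 47
v11 33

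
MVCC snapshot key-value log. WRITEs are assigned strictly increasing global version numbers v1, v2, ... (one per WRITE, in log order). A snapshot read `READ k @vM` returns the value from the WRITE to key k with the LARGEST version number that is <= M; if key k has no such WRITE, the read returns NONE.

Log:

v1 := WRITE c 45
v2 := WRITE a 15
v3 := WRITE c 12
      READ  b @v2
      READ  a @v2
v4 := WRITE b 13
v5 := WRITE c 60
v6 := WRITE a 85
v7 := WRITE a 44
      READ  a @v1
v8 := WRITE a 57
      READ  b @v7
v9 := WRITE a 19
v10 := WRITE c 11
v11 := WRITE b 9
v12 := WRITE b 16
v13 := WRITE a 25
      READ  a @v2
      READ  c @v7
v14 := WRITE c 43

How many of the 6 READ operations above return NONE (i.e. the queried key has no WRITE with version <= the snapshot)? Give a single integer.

v1: WRITE c=45  (c history now [(1, 45)])
v2: WRITE a=15  (a history now [(2, 15)])
v3: WRITE c=12  (c history now [(1, 45), (3, 12)])
READ b @v2: history=[] -> no version <= 2 -> NONE
READ a @v2: history=[(2, 15)] -> pick v2 -> 15
v4: WRITE b=13  (b history now [(4, 13)])
v5: WRITE c=60  (c history now [(1, 45), (3, 12), (5, 60)])
v6: WRITE a=85  (a history now [(2, 15), (6, 85)])
v7: WRITE a=44  (a history now [(2, 15), (6, 85), (7, 44)])
READ a @v1: history=[(2, 15), (6, 85), (7, 44)] -> no version <= 1 -> NONE
v8: WRITE a=57  (a history now [(2, 15), (6, 85), (7, 44), (8, 57)])
READ b @v7: history=[(4, 13)] -> pick v4 -> 13
v9: WRITE a=19  (a history now [(2, 15), (6, 85), (7, 44), (8, 57), (9, 19)])
v10: WRITE c=11  (c history now [(1, 45), (3, 12), (5, 60), (10, 11)])
v11: WRITE b=9  (b history now [(4, 13), (11, 9)])
v12: WRITE b=16  (b history now [(4, 13), (11, 9), (12, 16)])
v13: WRITE a=25  (a history now [(2, 15), (6, 85), (7, 44), (8, 57), (9, 19), (13, 25)])
READ a @v2: history=[(2, 15), (6, 85), (7, 44), (8, 57), (9, 19), (13, 25)] -> pick v2 -> 15
READ c @v7: history=[(1, 45), (3, 12), (5, 60), (10, 11)] -> pick v5 -> 60
v14: WRITE c=43  (c history now [(1, 45), (3, 12), (5, 60), (10, 11), (14, 43)])
Read results in order: ['NONE', '15', 'NONE', '13', '15', '60']
NONE count = 2

Answer: 2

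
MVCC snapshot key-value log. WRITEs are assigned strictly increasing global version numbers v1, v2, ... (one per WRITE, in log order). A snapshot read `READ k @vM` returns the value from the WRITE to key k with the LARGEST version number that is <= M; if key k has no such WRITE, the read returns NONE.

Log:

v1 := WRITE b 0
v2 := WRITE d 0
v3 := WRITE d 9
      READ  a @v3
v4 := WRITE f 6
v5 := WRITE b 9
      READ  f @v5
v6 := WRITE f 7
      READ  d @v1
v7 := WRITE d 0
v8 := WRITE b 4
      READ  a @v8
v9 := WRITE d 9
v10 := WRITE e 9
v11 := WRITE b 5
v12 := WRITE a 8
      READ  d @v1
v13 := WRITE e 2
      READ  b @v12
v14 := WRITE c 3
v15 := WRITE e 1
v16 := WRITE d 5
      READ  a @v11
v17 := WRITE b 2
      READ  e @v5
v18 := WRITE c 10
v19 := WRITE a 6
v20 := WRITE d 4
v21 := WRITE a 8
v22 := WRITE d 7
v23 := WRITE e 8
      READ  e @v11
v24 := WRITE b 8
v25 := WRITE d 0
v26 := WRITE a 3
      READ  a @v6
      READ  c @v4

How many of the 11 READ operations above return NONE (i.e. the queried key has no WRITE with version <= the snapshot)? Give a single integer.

v1: WRITE b=0  (b history now [(1, 0)])
v2: WRITE d=0  (d history now [(2, 0)])
v3: WRITE d=9  (d history now [(2, 0), (3, 9)])
READ a @v3: history=[] -> no version <= 3 -> NONE
v4: WRITE f=6  (f history now [(4, 6)])
v5: WRITE b=9  (b history now [(1, 0), (5, 9)])
READ f @v5: history=[(4, 6)] -> pick v4 -> 6
v6: WRITE f=7  (f history now [(4, 6), (6, 7)])
READ d @v1: history=[(2, 0), (3, 9)] -> no version <= 1 -> NONE
v7: WRITE d=0  (d history now [(2, 0), (3, 9), (7, 0)])
v8: WRITE b=4  (b history now [(1, 0), (5, 9), (8, 4)])
READ a @v8: history=[] -> no version <= 8 -> NONE
v9: WRITE d=9  (d history now [(2, 0), (3, 9), (7, 0), (9, 9)])
v10: WRITE e=9  (e history now [(10, 9)])
v11: WRITE b=5  (b history now [(1, 0), (5, 9), (8, 4), (11, 5)])
v12: WRITE a=8  (a history now [(12, 8)])
READ d @v1: history=[(2, 0), (3, 9), (7, 0), (9, 9)] -> no version <= 1 -> NONE
v13: WRITE e=2  (e history now [(10, 9), (13, 2)])
READ b @v12: history=[(1, 0), (5, 9), (8, 4), (11, 5)] -> pick v11 -> 5
v14: WRITE c=3  (c history now [(14, 3)])
v15: WRITE e=1  (e history now [(10, 9), (13, 2), (15, 1)])
v16: WRITE d=5  (d history now [(2, 0), (3, 9), (7, 0), (9, 9), (16, 5)])
READ a @v11: history=[(12, 8)] -> no version <= 11 -> NONE
v17: WRITE b=2  (b history now [(1, 0), (5, 9), (8, 4), (11, 5), (17, 2)])
READ e @v5: history=[(10, 9), (13, 2), (15, 1)] -> no version <= 5 -> NONE
v18: WRITE c=10  (c history now [(14, 3), (18, 10)])
v19: WRITE a=6  (a history now [(12, 8), (19, 6)])
v20: WRITE d=4  (d history now [(2, 0), (3, 9), (7, 0), (9, 9), (16, 5), (20, 4)])
v21: WRITE a=8  (a history now [(12, 8), (19, 6), (21, 8)])
v22: WRITE d=7  (d history now [(2, 0), (3, 9), (7, 0), (9, 9), (16, 5), (20, 4), (22, 7)])
v23: WRITE e=8  (e history now [(10, 9), (13, 2), (15, 1), (23, 8)])
READ e @v11: history=[(10, 9), (13, 2), (15, 1), (23, 8)] -> pick v10 -> 9
v24: WRITE b=8  (b history now [(1, 0), (5, 9), (8, 4), (11, 5), (17, 2), (24, 8)])
v25: WRITE d=0  (d history now [(2, 0), (3, 9), (7, 0), (9, 9), (16, 5), (20, 4), (22, 7), (25, 0)])
v26: WRITE a=3  (a history now [(12, 8), (19, 6), (21, 8), (26, 3)])
READ a @v6: history=[(12, 8), (19, 6), (21, 8), (26, 3)] -> no version <= 6 -> NONE
READ c @v4: history=[(14, 3), (18, 10)] -> no version <= 4 -> NONE
Read results in order: ['NONE', '6', 'NONE', 'NONE', 'NONE', '5', 'NONE', 'NONE', '9', 'NONE', 'NONE']
NONE count = 8

Answer: 8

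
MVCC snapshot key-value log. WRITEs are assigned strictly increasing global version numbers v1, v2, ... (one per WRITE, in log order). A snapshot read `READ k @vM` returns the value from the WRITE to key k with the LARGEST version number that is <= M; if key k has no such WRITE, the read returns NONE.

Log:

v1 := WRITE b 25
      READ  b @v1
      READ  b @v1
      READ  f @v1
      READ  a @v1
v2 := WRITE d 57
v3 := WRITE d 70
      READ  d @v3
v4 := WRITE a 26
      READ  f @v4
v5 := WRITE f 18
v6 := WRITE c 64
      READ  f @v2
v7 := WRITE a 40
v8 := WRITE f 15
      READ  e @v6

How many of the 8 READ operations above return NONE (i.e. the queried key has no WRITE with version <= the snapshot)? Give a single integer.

Answer: 5

Derivation:
v1: WRITE b=25  (b history now [(1, 25)])
READ b @v1: history=[(1, 25)] -> pick v1 -> 25
READ b @v1: history=[(1, 25)] -> pick v1 -> 25
READ f @v1: history=[] -> no version <= 1 -> NONE
READ a @v1: history=[] -> no version <= 1 -> NONE
v2: WRITE d=57  (d history now [(2, 57)])
v3: WRITE d=70  (d history now [(2, 57), (3, 70)])
READ d @v3: history=[(2, 57), (3, 70)] -> pick v3 -> 70
v4: WRITE a=26  (a history now [(4, 26)])
READ f @v4: history=[] -> no version <= 4 -> NONE
v5: WRITE f=18  (f history now [(5, 18)])
v6: WRITE c=64  (c history now [(6, 64)])
READ f @v2: history=[(5, 18)] -> no version <= 2 -> NONE
v7: WRITE a=40  (a history now [(4, 26), (7, 40)])
v8: WRITE f=15  (f history now [(5, 18), (8, 15)])
READ e @v6: history=[] -> no version <= 6 -> NONE
Read results in order: ['25', '25', 'NONE', 'NONE', '70', 'NONE', 'NONE', 'NONE']
NONE count = 5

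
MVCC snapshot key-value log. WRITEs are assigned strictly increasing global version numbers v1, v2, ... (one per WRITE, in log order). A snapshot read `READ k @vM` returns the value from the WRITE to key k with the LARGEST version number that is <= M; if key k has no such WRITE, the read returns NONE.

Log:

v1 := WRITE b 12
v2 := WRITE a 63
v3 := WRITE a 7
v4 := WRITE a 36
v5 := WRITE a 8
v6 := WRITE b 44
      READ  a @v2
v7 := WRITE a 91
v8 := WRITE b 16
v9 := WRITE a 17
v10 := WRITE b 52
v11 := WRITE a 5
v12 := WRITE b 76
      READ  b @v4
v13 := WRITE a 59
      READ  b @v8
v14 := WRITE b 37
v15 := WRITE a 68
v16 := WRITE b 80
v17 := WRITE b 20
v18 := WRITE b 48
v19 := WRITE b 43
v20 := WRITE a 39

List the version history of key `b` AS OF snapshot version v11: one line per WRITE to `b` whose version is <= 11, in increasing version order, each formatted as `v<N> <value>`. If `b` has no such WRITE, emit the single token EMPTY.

Answer: v1 12
v6 44
v8 16
v10 52

Derivation:
Scan writes for key=b with version <= 11:
  v1 WRITE b 12 -> keep
  v2 WRITE a 63 -> skip
  v3 WRITE a 7 -> skip
  v4 WRITE a 36 -> skip
  v5 WRITE a 8 -> skip
  v6 WRITE b 44 -> keep
  v7 WRITE a 91 -> skip
  v8 WRITE b 16 -> keep
  v9 WRITE a 17 -> skip
  v10 WRITE b 52 -> keep
  v11 WRITE a 5 -> skip
  v12 WRITE b 76 -> drop (> snap)
  v13 WRITE a 59 -> skip
  v14 WRITE b 37 -> drop (> snap)
  v15 WRITE a 68 -> skip
  v16 WRITE b 80 -> drop (> snap)
  v17 WRITE b 20 -> drop (> snap)
  v18 WRITE b 48 -> drop (> snap)
  v19 WRITE b 43 -> drop (> snap)
  v20 WRITE a 39 -> skip
Collected: [(1, 12), (6, 44), (8, 16), (10, 52)]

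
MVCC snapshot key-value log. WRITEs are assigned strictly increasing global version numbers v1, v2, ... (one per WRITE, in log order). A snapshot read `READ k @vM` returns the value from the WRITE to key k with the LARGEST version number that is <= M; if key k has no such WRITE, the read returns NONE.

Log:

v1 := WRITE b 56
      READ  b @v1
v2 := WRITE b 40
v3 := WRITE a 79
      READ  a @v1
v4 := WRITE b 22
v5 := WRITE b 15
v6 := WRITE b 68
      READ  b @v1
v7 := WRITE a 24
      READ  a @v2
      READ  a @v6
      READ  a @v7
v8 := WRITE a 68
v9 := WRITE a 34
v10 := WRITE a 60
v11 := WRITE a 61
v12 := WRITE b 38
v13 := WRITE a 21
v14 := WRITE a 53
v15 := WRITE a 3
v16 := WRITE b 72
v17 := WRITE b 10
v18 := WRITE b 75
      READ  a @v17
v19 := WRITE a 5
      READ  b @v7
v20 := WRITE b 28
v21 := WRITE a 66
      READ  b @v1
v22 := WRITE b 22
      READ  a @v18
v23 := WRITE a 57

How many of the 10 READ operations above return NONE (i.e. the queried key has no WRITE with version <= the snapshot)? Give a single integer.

Answer: 2

Derivation:
v1: WRITE b=56  (b history now [(1, 56)])
READ b @v1: history=[(1, 56)] -> pick v1 -> 56
v2: WRITE b=40  (b history now [(1, 56), (2, 40)])
v3: WRITE a=79  (a history now [(3, 79)])
READ a @v1: history=[(3, 79)] -> no version <= 1 -> NONE
v4: WRITE b=22  (b history now [(1, 56), (2, 40), (4, 22)])
v5: WRITE b=15  (b history now [(1, 56), (2, 40), (4, 22), (5, 15)])
v6: WRITE b=68  (b history now [(1, 56), (2, 40), (4, 22), (5, 15), (6, 68)])
READ b @v1: history=[(1, 56), (2, 40), (4, 22), (5, 15), (6, 68)] -> pick v1 -> 56
v7: WRITE a=24  (a history now [(3, 79), (7, 24)])
READ a @v2: history=[(3, 79), (7, 24)] -> no version <= 2 -> NONE
READ a @v6: history=[(3, 79), (7, 24)] -> pick v3 -> 79
READ a @v7: history=[(3, 79), (7, 24)] -> pick v7 -> 24
v8: WRITE a=68  (a history now [(3, 79), (7, 24), (8, 68)])
v9: WRITE a=34  (a history now [(3, 79), (7, 24), (8, 68), (9, 34)])
v10: WRITE a=60  (a history now [(3, 79), (7, 24), (8, 68), (9, 34), (10, 60)])
v11: WRITE a=61  (a history now [(3, 79), (7, 24), (8, 68), (9, 34), (10, 60), (11, 61)])
v12: WRITE b=38  (b history now [(1, 56), (2, 40), (4, 22), (5, 15), (6, 68), (12, 38)])
v13: WRITE a=21  (a history now [(3, 79), (7, 24), (8, 68), (9, 34), (10, 60), (11, 61), (13, 21)])
v14: WRITE a=53  (a history now [(3, 79), (7, 24), (8, 68), (9, 34), (10, 60), (11, 61), (13, 21), (14, 53)])
v15: WRITE a=3  (a history now [(3, 79), (7, 24), (8, 68), (9, 34), (10, 60), (11, 61), (13, 21), (14, 53), (15, 3)])
v16: WRITE b=72  (b history now [(1, 56), (2, 40), (4, 22), (5, 15), (6, 68), (12, 38), (16, 72)])
v17: WRITE b=10  (b history now [(1, 56), (2, 40), (4, 22), (5, 15), (6, 68), (12, 38), (16, 72), (17, 10)])
v18: WRITE b=75  (b history now [(1, 56), (2, 40), (4, 22), (5, 15), (6, 68), (12, 38), (16, 72), (17, 10), (18, 75)])
READ a @v17: history=[(3, 79), (7, 24), (8, 68), (9, 34), (10, 60), (11, 61), (13, 21), (14, 53), (15, 3)] -> pick v15 -> 3
v19: WRITE a=5  (a history now [(3, 79), (7, 24), (8, 68), (9, 34), (10, 60), (11, 61), (13, 21), (14, 53), (15, 3), (19, 5)])
READ b @v7: history=[(1, 56), (2, 40), (4, 22), (5, 15), (6, 68), (12, 38), (16, 72), (17, 10), (18, 75)] -> pick v6 -> 68
v20: WRITE b=28  (b history now [(1, 56), (2, 40), (4, 22), (5, 15), (6, 68), (12, 38), (16, 72), (17, 10), (18, 75), (20, 28)])
v21: WRITE a=66  (a history now [(3, 79), (7, 24), (8, 68), (9, 34), (10, 60), (11, 61), (13, 21), (14, 53), (15, 3), (19, 5), (21, 66)])
READ b @v1: history=[(1, 56), (2, 40), (4, 22), (5, 15), (6, 68), (12, 38), (16, 72), (17, 10), (18, 75), (20, 28)] -> pick v1 -> 56
v22: WRITE b=22  (b history now [(1, 56), (2, 40), (4, 22), (5, 15), (6, 68), (12, 38), (16, 72), (17, 10), (18, 75), (20, 28), (22, 22)])
READ a @v18: history=[(3, 79), (7, 24), (8, 68), (9, 34), (10, 60), (11, 61), (13, 21), (14, 53), (15, 3), (19, 5), (21, 66)] -> pick v15 -> 3
v23: WRITE a=57  (a history now [(3, 79), (7, 24), (8, 68), (9, 34), (10, 60), (11, 61), (13, 21), (14, 53), (15, 3), (19, 5), (21, 66), (23, 57)])
Read results in order: ['56', 'NONE', '56', 'NONE', '79', '24', '3', '68', '56', '3']
NONE count = 2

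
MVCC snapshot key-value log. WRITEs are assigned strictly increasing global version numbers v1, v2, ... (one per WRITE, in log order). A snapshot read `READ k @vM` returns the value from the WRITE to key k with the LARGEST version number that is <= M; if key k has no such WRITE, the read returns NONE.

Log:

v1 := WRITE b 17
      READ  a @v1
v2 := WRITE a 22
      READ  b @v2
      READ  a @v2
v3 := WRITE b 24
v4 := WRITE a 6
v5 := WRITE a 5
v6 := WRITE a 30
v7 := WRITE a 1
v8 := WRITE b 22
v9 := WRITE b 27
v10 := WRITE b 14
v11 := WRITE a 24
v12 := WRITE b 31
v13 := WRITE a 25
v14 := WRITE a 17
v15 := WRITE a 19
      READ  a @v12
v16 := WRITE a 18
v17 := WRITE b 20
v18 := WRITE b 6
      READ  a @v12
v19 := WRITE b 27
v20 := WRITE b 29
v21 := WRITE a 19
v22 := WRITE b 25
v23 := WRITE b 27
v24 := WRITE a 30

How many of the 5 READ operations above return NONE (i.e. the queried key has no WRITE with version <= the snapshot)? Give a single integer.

Answer: 1

Derivation:
v1: WRITE b=17  (b history now [(1, 17)])
READ a @v1: history=[] -> no version <= 1 -> NONE
v2: WRITE a=22  (a history now [(2, 22)])
READ b @v2: history=[(1, 17)] -> pick v1 -> 17
READ a @v2: history=[(2, 22)] -> pick v2 -> 22
v3: WRITE b=24  (b history now [(1, 17), (3, 24)])
v4: WRITE a=6  (a history now [(2, 22), (4, 6)])
v5: WRITE a=5  (a history now [(2, 22), (4, 6), (5, 5)])
v6: WRITE a=30  (a history now [(2, 22), (4, 6), (5, 5), (6, 30)])
v7: WRITE a=1  (a history now [(2, 22), (4, 6), (5, 5), (6, 30), (7, 1)])
v8: WRITE b=22  (b history now [(1, 17), (3, 24), (8, 22)])
v9: WRITE b=27  (b history now [(1, 17), (3, 24), (8, 22), (9, 27)])
v10: WRITE b=14  (b history now [(1, 17), (3, 24), (8, 22), (9, 27), (10, 14)])
v11: WRITE a=24  (a history now [(2, 22), (4, 6), (5, 5), (6, 30), (7, 1), (11, 24)])
v12: WRITE b=31  (b history now [(1, 17), (3, 24), (8, 22), (9, 27), (10, 14), (12, 31)])
v13: WRITE a=25  (a history now [(2, 22), (4, 6), (5, 5), (6, 30), (7, 1), (11, 24), (13, 25)])
v14: WRITE a=17  (a history now [(2, 22), (4, 6), (5, 5), (6, 30), (7, 1), (11, 24), (13, 25), (14, 17)])
v15: WRITE a=19  (a history now [(2, 22), (4, 6), (5, 5), (6, 30), (7, 1), (11, 24), (13, 25), (14, 17), (15, 19)])
READ a @v12: history=[(2, 22), (4, 6), (5, 5), (6, 30), (7, 1), (11, 24), (13, 25), (14, 17), (15, 19)] -> pick v11 -> 24
v16: WRITE a=18  (a history now [(2, 22), (4, 6), (5, 5), (6, 30), (7, 1), (11, 24), (13, 25), (14, 17), (15, 19), (16, 18)])
v17: WRITE b=20  (b history now [(1, 17), (3, 24), (8, 22), (9, 27), (10, 14), (12, 31), (17, 20)])
v18: WRITE b=6  (b history now [(1, 17), (3, 24), (8, 22), (9, 27), (10, 14), (12, 31), (17, 20), (18, 6)])
READ a @v12: history=[(2, 22), (4, 6), (5, 5), (6, 30), (7, 1), (11, 24), (13, 25), (14, 17), (15, 19), (16, 18)] -> pick v11 -> 24
v19: WRITE b=27  (b history now [(1, 17), (3, 24), (8, 22), (9, 27), (10, 14), (12, 31), (17, 20), (18, 6), (19, 27)])
v20: WRITE b=29  (b history now [(1, 17), (3, 24), (8, 22), (9, 27), (10, 14), (12, 31), (17, 20), (18, 6), (19, 27), (20, 29)])
v21: WRITE a=19  (a history now [(2, 22), (4, 6), (5, 5), (6, 30), (7, 1), (11, 24), (13, 25), (14, 17), (15, 19), (16, 18), (21, 19)])
v22: WRITE b=25  (b history now [(1, 17), (3, 24), (8, 22), (9, 27), (10, 14), (12, 31), (17, 20), (18, 6), (19, 27), (20, 29), (22, 25)])
v23: WRITE b=27  (b history now [(1, 17), (3, 24), (8, 22), (9, 27), (10, 14), (12, 31), (17, 20), (18, 6), (19, 27), (20, 29), (22, 25), (23, 27)])
v24: WRITE a=30  (a history now [(2, 22), (4, 6), (5, 5), (6, 30), (7, 1), (11, 24), (13, 25), (14, 17), (15, 19), (16, 18), (21, 19), (24, 30)])
Read results in order: ['NONE', '17', '22', '24', '24']
NONE count = 1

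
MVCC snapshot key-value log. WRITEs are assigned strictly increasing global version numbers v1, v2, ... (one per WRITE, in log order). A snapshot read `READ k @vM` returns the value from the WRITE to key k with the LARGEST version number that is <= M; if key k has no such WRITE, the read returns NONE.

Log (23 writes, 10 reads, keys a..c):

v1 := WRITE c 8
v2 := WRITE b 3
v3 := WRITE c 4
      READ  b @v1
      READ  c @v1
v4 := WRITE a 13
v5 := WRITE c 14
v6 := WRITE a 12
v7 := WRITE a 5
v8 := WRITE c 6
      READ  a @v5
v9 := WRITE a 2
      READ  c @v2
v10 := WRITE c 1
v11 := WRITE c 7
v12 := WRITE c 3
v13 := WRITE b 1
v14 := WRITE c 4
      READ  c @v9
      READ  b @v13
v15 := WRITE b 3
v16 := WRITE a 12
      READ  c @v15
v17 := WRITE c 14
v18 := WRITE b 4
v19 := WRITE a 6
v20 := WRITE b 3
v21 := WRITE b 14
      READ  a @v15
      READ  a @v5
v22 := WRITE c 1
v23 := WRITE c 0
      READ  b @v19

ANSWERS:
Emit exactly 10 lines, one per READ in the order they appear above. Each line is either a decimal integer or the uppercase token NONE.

v1: WRITE c=8  (c history now [(1, 8)])
v2: WRITE b=3  (b history now [(2, 3)])
v3: WRITE c=4  (c history now [(1, 8), (3, 4)])
READ b @v1: history=[(2, 3)] -> no version <= 1 -> NONE
READ c @v1: history=[(1, 8), (3, 4)] -> pick v1 -> 8
v4: WRITE a=13  (a history now [(4, 13)])
v5: WRITE c=14  (c history now [(1, 8), (3, 4), (5, 14)])
v6: WRITE a=12  (a history now [(4, 13), (6, 12)])
v7: WRITE a=5  (a history now [(4, 13), (6, 12), (7, 5)])
v8: WRITE c=6  (c history now [(1, 8), (3, 4), (5, 14), (8, 6)])
READ a @v5: history=[(4, 13), (6, 12), (7, 5)] -> pick v4 -> 13
v9: WRITE a=2  (a history now [(4, 13), (6, 12), (7, 5), (9, 2)])
READ c @v2: history=[(1, 8), (3, 4), (5, 14), (8, 6)] -> pick v1 -> 8
v10: WRITE c=1  (c history now [(1, 8), (3, 4), (5, 14), (8, 6), (10, 1)])
v11: WRITE c=7  (c history now [(1, 8), (3, 4), (5, 14), (8, 6), (10, 1), (11, 7)])
v12: WRITE c=3  (c history now [(1, 8), (3, 4), (5, 14), (8, 6), (10, 1), (11, 7), (12, 3)])
v13: WRITE b=1  (b history now [(2, 3), (13, 1)])
v14: WRITE c=4  (c history now [(1, 8), (3, 4), (5, 14), (8, 6), (10, 1), (11, 7), (12, 3), (14, 4)])
READ c @v9: history=[(1, 8), (3, 4), (5, 14), (8, 6), (10, 1), (11, 7), (12, 3), (14, 4)] -> pick v8 -> 6
READ b @v13: history=[(2, 3), (13, 1)] -> pick v13 -> 1
v15: WRITE b=3  (b history now [(2, 3), (13, 1), (15, 3)])
v16: WRITE a=12  (a history now [(4, 13), (6, 12), (7, 5), (9, 2), (16, 12)])
READ c @v15: history=[(1, 8), (3, 4), (5, 14), (8, 6), (10, 1), (11, 7), (12, 3), (14, 4)] -> pick v14 -> 4
v17: WRITE c=14  (c history now [(1, 8), (3, 4), (5, 14), (8, 6), (10, 1), (11, 7), (12, 3), (14, 4), (17, 14)])
v18: WRITE b=4  (b history now [(2, 3), (13, 1), (15, 3), (18, 4)])
v19: WRITE a=6  (a history now [(4, 13), (6, 12), (7, 5), (9, 2), (16, 12), (19, 6)])
v20: WRITE b=3  (b history now [(2, 3), (13, 1), (15, 3), (18, 4), (20, 3)])
v21: WRITE b=14  (b history now [(2, 3), (13, 1), (15, 3), (18, 4), (20, 3), (21, 14)])
READ a @v15: history=[(4, 13), (6, 12), (7, 5), (9, 2), (16, 12), (19, 6)] -> pick v9 -> 2
READ a @v5: history=[(4, 13), (6, 12), (7, 5), (9, 2), (16, 12), (19, 6)] -> pick v4 -> 13
v22: WRITE c=1  (c history now [(1, 8), (3, 4), (5, 14), (8, 6), (10, 1), (11, 7), (12, 3), (14, 4), (17, 14), (22, 1)])
v23: WRITE c=0  (c history now [(1, 8), (3, 4), (5, 14), (8, 6), (10, 1), (11, 7), (12, 3), (14, 4), (17, 14), (22, 1), (23, 0)])
READ b @v19: history=[(2, 3), (13, 1), (15, 3), (18, 4), (20, 3), (21, 14)] -> pick v18 -> 4

Answer: NONE
8
13
8
6
1
4
2
13
4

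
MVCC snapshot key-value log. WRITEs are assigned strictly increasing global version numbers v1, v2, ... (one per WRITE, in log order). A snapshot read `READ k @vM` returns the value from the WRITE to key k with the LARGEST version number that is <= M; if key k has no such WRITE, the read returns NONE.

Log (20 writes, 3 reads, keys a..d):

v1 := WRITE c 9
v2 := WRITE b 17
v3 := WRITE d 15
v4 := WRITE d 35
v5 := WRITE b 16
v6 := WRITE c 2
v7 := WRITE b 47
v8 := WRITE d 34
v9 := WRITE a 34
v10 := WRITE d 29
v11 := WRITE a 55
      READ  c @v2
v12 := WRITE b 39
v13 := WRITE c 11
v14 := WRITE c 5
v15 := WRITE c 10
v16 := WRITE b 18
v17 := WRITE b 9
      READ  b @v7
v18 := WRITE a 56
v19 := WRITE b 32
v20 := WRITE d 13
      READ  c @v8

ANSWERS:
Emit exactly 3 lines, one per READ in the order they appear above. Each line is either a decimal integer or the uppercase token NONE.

Answer: 9
47
2

Derivation:
v1: WRITE c=9  (c history now [(1, 9)])
v2: WRITE b=17  (b history now [(2, 17)])
v3: WRITE d=15  (d history now [(3, 15)])
v4: WRITE d=35  (d history now [(3, 15), (4, 35)])
v5: WRITE b=16  (b history now [(2, 17), (5, 16)])
v6: WRITE c=2  (c history now [(1, 9), (6, 2)])
v7: WRITE b=47  (b history now [(2, 17), (5, 16), (7, 47)])
v8: WRITE d=34  (d history now [(3, 15), (4, 35), (8, 34)])
v9: WRITE a=34  (a history now [(9, 34)])
v10: WRITE d=29  (d history now [(3, 15), (4, 35), (8, 34), (10, 29)])
v11: WRITE a=55  (a history now [(9, 34), (11, 55)])
READ c @v2: history=[(1, 9), (6, 2)] -> pick v1 -> 9
v12: WRITE b=39  (b history now [(2, 17), (5, 16), (7, 47), (12, 39)])
v13: WRITE c=11  (c history now [(1, 9), (6, 2), (13, 11)])
v14: WRITE c=5  (c history now [(1, 9), (6, 2), (13, 11), (14, 5)])
v15: WRITE c=10  (c history now [(1, 9), (6, 2), (13, 11), (14, 5), (15, 10)])
v16: WRITE b=18  (b history now [(2, 17), (5, 16), (7, 47), (12, 39), (16, 18)])
v17: WRITE b=9  (b history now [(2, 17), (5, 16), (7, 47), (12, 39), (16, 18), (17, 9)])
READ b @v7: history=[(2, 17), (5, 16), (7, 47), (12, 39), (16, 18), (17, 9)] -> pick v7 -> 47
v18: WRITE a=56  (a history now [(9, 34), (11, 55), (18, 56)])
v19: WRITE b=32  (b history now [(2, 17), (5, 16), (7, 47), (12, 39), (16, 18), (17, 9), (19, 32)])
v20: WRITE d=13  (d history now [(3, 15), (4, 35), (8, 34), (10, 29), (20, 13)])
READ c @v8: history=[(1, 9), (6, 2), (13, 11), (14, 5), (15, 10)] -> pick v6 -> 2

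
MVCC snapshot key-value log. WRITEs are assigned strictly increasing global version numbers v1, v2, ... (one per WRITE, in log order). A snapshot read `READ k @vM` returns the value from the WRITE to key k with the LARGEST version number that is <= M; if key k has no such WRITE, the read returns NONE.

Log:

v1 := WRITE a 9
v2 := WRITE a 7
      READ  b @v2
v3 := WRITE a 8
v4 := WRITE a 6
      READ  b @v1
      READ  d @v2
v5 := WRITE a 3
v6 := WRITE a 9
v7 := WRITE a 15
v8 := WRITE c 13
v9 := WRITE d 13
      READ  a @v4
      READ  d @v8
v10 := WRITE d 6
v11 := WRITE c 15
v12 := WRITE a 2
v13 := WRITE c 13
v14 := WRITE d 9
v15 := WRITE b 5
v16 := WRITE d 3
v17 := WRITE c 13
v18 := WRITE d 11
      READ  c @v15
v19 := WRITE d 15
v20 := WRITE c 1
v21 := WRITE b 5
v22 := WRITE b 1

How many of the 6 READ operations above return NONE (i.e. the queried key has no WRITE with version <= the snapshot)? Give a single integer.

Answer: 4

Derivation:
v1: WRITE a=9  (a history now [(1, 9)])
v2: WRITE a=7  (a history now [(1, 9), (2, 7)])
READ b @v2: history=[] -> no version <= 2 -> NONE
v3: WRITE a=8  (a history now [(1, 9), (2, 7), (3, 8)])
v4: WRITE a=6  (a history now [(1, 9), (2, 7), (3, 8), (4, 6)])
READ b @v1: history=[] -> no version <= 1 -> NONE
READ d @v2: history=[] -> no version <= 2 -> NONE
v5: WRITE a=3  (a history now [(1, 9), (2, 7), (3, 8), (4, 6), (5, 3)])
v6: WRITE a=9  (a history now [(1, 9), (2, 7), (3, 8), (4, 6), (5, 3), (6, 9)])
v7: WRITE a=15  (a history now [(1, 9), (2, 7), (3, 8), (4, 6), (5, 3), (6, 9), (7, 15)])
v8: WRITE c=13  (c history now [(8, 13)])
v9: WRITE d=13  (d history now [(9, 13)])
READ a @v4: history=[(1, 9), (2, 7), (3, 8), (4, 6), (5, 3), (6, 9), (7, 15)] -> pick v4 -> 6
READ d @v8: history=[(9, 13)] -> no version <= 8 -> NONE
v10: WRITE d=6  (d history now [(9, 13), (10, 6)])
v11: WRITE c=15  (c history now [(8, 13), (11, 15)])
v12: WRITE a=2  (a history now [(1, 9), (2, 7), (3, 8), (4, 6), (5, 3), (6, 9), (7, 15), (12, 2)])
v13: WRITE c=13  (c history now [(8, 13), (11, 15), (13, 13)])
v14: WRITE d=9  (d history now [(9, 13), (10, 6), (14, 9)])
v15: WRITE b=5  (b history now [(15, 5)])
v16: WRITE d=3  (d history now [(9, 13), (10, 6), (14, 9), (16, 3)])
v17: WRITE c=13  (c history now [(8, 13), (11, 15), (13, 13), (17, 13)])
v18: WRITE d=11  (d history now [(9, 13), (10, 6), (14, 9), (16, 3), (18, 11)])
READ c @v15: history=[(8, 13), (11, 15), (13, 13), (17, 13)] -> pick v13 -> 13
v19: WRITE d=15  (d history now [(9, 13), (10, 6), (14, 9), (16, 3), (18, 11), (19, 15)])
v20: WRITE c=1  (c history now [(8, 13), (11, 15), (13, 13), (17, 13), (20, 1)])
v21: WRITE b=5  (b history now [(15, 5), (21, 5)])
v22: WRITE b=1  (b history now [(15, 5), (21, 5), (22, 1)])
Read results in order: ['NONE', 'NONE', 'NONE', '6', 'NONE', '13']
NONE count = 4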